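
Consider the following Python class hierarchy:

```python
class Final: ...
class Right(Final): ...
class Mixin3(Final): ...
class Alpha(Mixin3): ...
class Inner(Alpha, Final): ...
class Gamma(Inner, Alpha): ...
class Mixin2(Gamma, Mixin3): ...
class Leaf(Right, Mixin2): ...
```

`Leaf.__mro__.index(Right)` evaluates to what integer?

1

L[Leaf] = Leaf + merge(L[Right], L[Mixin2], [Right Mixin2])
  take Right:  [Right Final object] + [Mixin2 Gamma Inner Alpha Mixin3 Final object] + [Right Mixin2]
  take Mixin2:  [Final object] + [Mixin2 Gamma Inner Alpha Mixin3 Final object] + [Mixin2]
  take Gamma:  [Final object] + [Gamma Inner Alpha Mixin3 Final object]
  take Inner:  [Final object] + [Inner Alpha Mixin3 Final object]
  take Alpha:  [Final object] + [Alpha Mixin3 Final object]
  take Mixin3:  [Final object] + [Mixin3 Final object]
  take Final:  [Final object] + [Final object]
  take object:  [object] + [object]
MRO: Leaf Right Mixin2 Gamma Inner Alpha Mixin3 Final object
Right sits at index 1.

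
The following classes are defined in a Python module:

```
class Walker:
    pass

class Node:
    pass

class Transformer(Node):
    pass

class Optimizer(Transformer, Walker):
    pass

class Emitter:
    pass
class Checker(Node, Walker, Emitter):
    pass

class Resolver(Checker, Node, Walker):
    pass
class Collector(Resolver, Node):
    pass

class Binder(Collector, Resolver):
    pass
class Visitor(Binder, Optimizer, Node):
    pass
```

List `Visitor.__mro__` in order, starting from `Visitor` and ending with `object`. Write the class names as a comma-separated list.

L[Visitor] = Visitor + merge(L[Binder], L[Optimizer], L[Node], [Binder Optimizer Node])
  take Binder:  [Binder Collector Resolver Checker Node Walker Emitter object] + [Optimizer Transformer Node Walker object] + [Node object] + [Binder Optimizer Node]
  take Collector:  [Collector Resolver Checker Node Walker Emitter object] + [Optimizer Transformer Node Walker object] + [Node object] + [Optimizer Node]
  take Resolver:  [Resolver Checker Node Walker Emitter object] + [Optimizer Transformer Node Walker object] + [Node object] + [Optimizer Node]
  take Checker:  [Checker Node Walker Emitter object] + [Optimizer Transformer Node Walker object] + [Node object] + [Optimizer Node]
  take Optimizer:  [Node Walker Emitter object] + [Optimizer Transformer Node Walker object] + [Node object] + [Optimizer Node]
  take Transformer:  [Node Walker Emitter object] + [Transformer Node Walker object] + [Node object] + [Node]
  take Node:  [Node Walker Emitter object] + [Node Walker object] + [Node object] + [Node]
  take Walker:  [Walker Emitter object] + [Walker object] + [object]
  take Emitter:  [Emitter object] + [object] + [object]
  take object:  [object] + [object] + [object]

Visitor, Binder, Collector, Resolver, Checker, Optimizer, Transformer, Node, Walker, Emitter, object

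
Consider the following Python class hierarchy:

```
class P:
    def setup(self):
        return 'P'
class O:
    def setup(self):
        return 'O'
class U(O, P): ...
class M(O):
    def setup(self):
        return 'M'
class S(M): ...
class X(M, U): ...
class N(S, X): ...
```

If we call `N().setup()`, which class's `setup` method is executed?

L[N] = N + merge(L[S], L[X], [S X])
  take S:  [S M O object] + [X M U O P object] + [S X]
  take X:  [M O object] + [X M U O P object] + [X]
  take M:  [M O object] + [M U O P object]
  take U:  [O object] + [U O P object]
  take O:  [O object] + [O P object]
  take P:  [object] + [P object]
  take object:  [object] + [object]
MRO: N S X M U O P object
setup is defined in: M, O, P. First along the MRO is M.

M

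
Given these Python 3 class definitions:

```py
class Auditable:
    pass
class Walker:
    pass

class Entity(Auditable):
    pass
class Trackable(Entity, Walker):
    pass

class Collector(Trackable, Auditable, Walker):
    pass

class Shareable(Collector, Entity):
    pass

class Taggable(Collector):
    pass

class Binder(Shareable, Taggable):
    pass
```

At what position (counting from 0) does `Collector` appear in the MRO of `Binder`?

L[Binder] = Binder + merge(L[Shareable], L[Taggable], [Shareable Taggable])
  take Shareable:  [Shareable Collector Trackable Entity Auditable Walker object] + [Taggable Collector Trackable Entity Auditable Walker object] + [Shareable Taggable]
  take Taggable:  [Collector Trackable Entity Auditable Walker object] + [Taggable Collector Trackable Entity Auditable Walker object] + [Taggable]
  take Collector:  [Collector Trackable Entity Auditable Walker object] + [Collector Trackable Entity Auditable Walker object]
  take Trackable:  [Trackable Entity Auditable Walker object] + [Trackable Entity Auditable Walker object]
  take Entity:  [Entity Auditable Walker object] + [Entity Auditable Walker object]
  take Auditable:  [Auditable Walker object] + [Auditable Walker object]
  take Walker:  [Walker object] + [Walker object]
  take object:  [object] + [object]
MRO: Binder Shareable Taggable Collector Trackable Entity Auditable Walker object
Collector sits at index 3.

3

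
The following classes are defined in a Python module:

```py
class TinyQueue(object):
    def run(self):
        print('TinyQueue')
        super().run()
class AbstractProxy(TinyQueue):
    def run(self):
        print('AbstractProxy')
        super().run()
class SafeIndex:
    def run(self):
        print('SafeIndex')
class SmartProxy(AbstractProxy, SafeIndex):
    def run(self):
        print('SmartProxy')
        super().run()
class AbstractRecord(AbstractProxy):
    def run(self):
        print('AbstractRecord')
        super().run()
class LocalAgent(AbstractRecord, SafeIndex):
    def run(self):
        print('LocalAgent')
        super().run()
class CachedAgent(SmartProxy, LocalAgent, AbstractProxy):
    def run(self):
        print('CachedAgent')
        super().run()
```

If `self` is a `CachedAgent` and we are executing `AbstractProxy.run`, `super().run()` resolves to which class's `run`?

TinyQueue

L[CachedAgent] = CachedAgent + merge(L[SmartProxy], L[LocalAgent], L[AbstractProxy], [SmartProxy LocalAgent AbstractProxy])
  take SmartProxy:  [SmartProxy AbstractProxy TinyQueue SafeIndex object] + [LocalAgent AbstractRecord AbstractProxy TinyQueue SafeIndex object] + [AbstractProxy TinyQueue object] + [SmartProxy LocalAgent AbstractProxy]
  take LocalAgent:  [AbstractProxy TinyQueue SafeIndex object] + [LocalAgent AbstractRecord AbstractProxy TinyQueue SafeIndex object] + [AbstractProxy TinyQueue object] + [LocalAgent AbstractProxy]
  take AbstractRecord:  [AbstractProxy TinyQueue SafeIndex object] + [AbstractRecord AbstractProxy TinyQueue SafeIndex object] + [AbstractProxy TinyQueue object] + [AbstractProxy]
  take AbstractProxy:  [AbstractProxy TinyQueue SafeIndex object] + [AbstractProxy TinyQueue SafeIndex object] + [AbstractProxy TinyQueue object] + [AbstractProxy]
  take TinyQueue:  [TinyQueue SafeIndex object] + [TinyQueue SafeIndex object] + [TinyQueue object]
  take SafeIndex:  [SafeIndex object] + [SafeIndex object] + [object]
  take object:  [object] + [object] + [object]
MRO: CachedAgent SmartProxy LocalAgent AbstractRecord AbstractProxy TinyQueue SafeIndex object
super() in AbstractProxy.run on a CachedAgent instance goes to the class after AbstractProxy in CachedAgent's MRO: TinyQueue.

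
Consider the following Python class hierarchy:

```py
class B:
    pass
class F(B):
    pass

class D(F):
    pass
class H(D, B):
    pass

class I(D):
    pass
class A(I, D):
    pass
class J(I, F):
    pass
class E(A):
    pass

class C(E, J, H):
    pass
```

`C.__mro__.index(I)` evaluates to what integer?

4

L[C] = C + merge(L[E], L[J], L[H], [E J H])
  take E:  [E A I D F B object] + [J I D F B object] + [H D F B object] + [E J H]
  take A:  [A I D F B object] + [J I D F B object] + [H D F B object] + [J H]
  take J:  [I D F B object] + [J I D F B object] + [H D F B object] + [J H]
  take I:  [I D F B object] + [I D F B object] + [H D F B object] + [H]
  take H:  [D F B object] + [D F B object] + [H D F B object] + [H]
  take D:  [D F B object] + [D F B object] + [D F B object]
  take F:  [F B object] + [F B object] + [F B object]
  take B:  [B object] + [B object] + [B object]
  take object:  [object] + [object] + [object]
MRO: C E A J I H D F B object
I sits at index 4.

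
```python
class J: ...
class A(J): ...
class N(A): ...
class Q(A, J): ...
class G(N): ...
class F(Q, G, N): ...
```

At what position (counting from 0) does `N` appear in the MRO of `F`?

3

L[F] = F + merge(L[Q], L[G], L[N], [Q G N])
  take Q:  [Q A J object] + [G N A J object] + [N A J object] + [Q G N]
  take G:  [A J object] + [G N A J object] + [N A J object] + [G N]
  take N:  [A J object] + [N A J object] + [N A J object] + [N]
  take A:  [A J object] + [A J object] + [A J object]
  take J:  [J object] + [J object] + [J object]
  take object:  [object] + [object] + [object]
MRO: F Q G N A J object
N sits at index 3.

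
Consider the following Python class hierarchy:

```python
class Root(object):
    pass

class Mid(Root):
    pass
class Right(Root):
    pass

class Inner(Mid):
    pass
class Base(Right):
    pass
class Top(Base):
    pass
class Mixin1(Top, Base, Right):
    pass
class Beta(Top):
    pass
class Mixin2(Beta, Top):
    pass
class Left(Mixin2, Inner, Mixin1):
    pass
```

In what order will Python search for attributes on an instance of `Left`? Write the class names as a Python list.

L[Left] = Left + merge(L[Mixin2], L[Inner], L[Mixin1], [Mixin2 Inner Mixin1])
  take Mixin2:  [Mixin2 Beta Top Base Right Root object] + [Inner Mid Root object] + [Mixin1 Top Base Right Root object] + [Mixin2 Inner Mixin1]
  take Beta:  [Beta Top Base Right Root object] + [Inner Mid Root object] + [Mixin1 Top Base Right Root object] + [Inner Mixin1]
  take Inner:  [Top Base Right Root object] + [Inner Mid Root object] + [Mixin1 Top Base Right Root object] + [Inner Mixin1]
  take Mid:  [Top Base Right Root object] + [Mid Root object] + [Mixin1 Top Base Right Root object] + [Mixin1]
  take Mixin1:  [Top Base Right Root object] + [Root object] + [Mixin1 Top Base Right Root object] + [Mixin1]
  take Top:  [Top Base Right Root object] + [Root object] + [Top Base Right Root object]
  take Base:  [Base Right Root object] + [Root object] + [Base Right Root object]
  take Right:  [Right Root object] + [Root object] + [Right Root object]
  take Root:  [Root object] + [Root object] + [Root object]
  take object:  [object] + [object] + [object]

[Left, Mixin2, Beta, Inner, Mid, Mixin1, Top, Base, Right, Root, object]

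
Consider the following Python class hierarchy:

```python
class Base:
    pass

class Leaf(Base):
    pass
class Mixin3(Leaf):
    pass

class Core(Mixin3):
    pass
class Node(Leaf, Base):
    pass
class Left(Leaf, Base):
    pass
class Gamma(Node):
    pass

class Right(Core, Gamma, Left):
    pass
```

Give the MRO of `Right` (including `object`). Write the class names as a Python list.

L[Right] = Right + merge(L[Core], L[Gamma], L[Left], [Core Gamma Left])
  take Core:  [Core Mixin3 Leaf Base object] + [Gamma Node Leaf Base object] + [Left Leaf Base object] + [Core Gamma Left]
  take Mixin3:  [Mixin3 Leaf Base object] + [Gamma Node Leaf Base object] + [Left Leaf Base object] + [Gamma Left]
  take Gamma:  [Leaf Base object] + [Gamma Node Leaf Base object] + [Left Leaf Base object] + [Gamma Left]
  take Node:  [Leaf Base object] + [Node Leaf Base object] + [Left Leaf Base object] + [Left]
  take Left:  [Leaf Base object] + [Leaf Base object] + [Left Leaf Base object] + [Left]
  take Leaf:  [Leaf Base object] + [Leaf Base object] + [Leaf Base object]
  take Base:  [Base object] + [Base object] + [Base object]
  take object:  [object] + [object] + [object]

[Right, Core, Mixin3, Gamma, Node, Left, Leaf, Base, object]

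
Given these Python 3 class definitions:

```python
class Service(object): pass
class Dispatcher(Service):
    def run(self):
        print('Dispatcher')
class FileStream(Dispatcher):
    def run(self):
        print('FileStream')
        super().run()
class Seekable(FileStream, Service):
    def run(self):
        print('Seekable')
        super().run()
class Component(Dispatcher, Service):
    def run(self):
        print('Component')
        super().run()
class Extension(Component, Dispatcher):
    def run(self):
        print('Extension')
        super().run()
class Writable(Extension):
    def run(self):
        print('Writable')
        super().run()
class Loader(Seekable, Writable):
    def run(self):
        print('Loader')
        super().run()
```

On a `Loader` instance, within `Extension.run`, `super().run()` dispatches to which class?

Component

L[Loader] = Loader + merge(L[Seekable], L[Writable], [Seekable Writable])
  take Seekable:  [Seekable FileStream Dispatcher Service object] + [Writable Extension Component Dispatcher Service object] + [Seekable Writable]
  take FileStream:  [FileStream Dispatcher Service object] + [Writable Extension Component Dispatcher Service object] + [Writable]
  take Writable:  [Dispatcher Service object] + [Writable Extension Component Dispatcher Service object] + [Writable]
  take Extension:  [Dispatcher Service object] + [Extension Component Dispatcher Service object]
  take Component:  [Dispatcher Service object] + [Component Dispatcher Service object]
  take Dispatcher:  [Dispatcher Service object] + [Dispatcher Service object]
  take Service:  [Service object] + [Service object]
  take object:  [object] + [object]
MRO: Loader Seekable FileStream Writable Extension Component Dispatcher Service object
super() in Extension.run on a Loader instance goes to the class after Extension in Loader's MRO: Component.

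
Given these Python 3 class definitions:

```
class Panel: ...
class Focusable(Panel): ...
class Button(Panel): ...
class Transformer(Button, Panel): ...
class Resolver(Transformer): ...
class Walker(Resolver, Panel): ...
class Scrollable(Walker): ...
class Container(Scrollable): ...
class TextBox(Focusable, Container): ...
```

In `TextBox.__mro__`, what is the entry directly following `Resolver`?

L[TextBox] = TextBox + merge(L[Focusable], L[Container], [Focusable Container])
  take Focusable:  [Focusable Panel object] + [Container Scrollable Walker Resolver Transformer Button Panel object] + [Focusable Container]
  take Container:  [Panel object] + [Container Scrollable Walker Resolver Transformer Button Panel object] + [Container]
  take Scrollable:  [Panel object] + [Scrollable Walker Resolver Transformer Button Panel object]
  take Walker:  [Panel object] + [Walker Resolver Transformer Button Panel object]
  take Resolver:  [Panel object] + [Resolver Transformer Button Panel object]
  take Transformer:  [Panel object] + [Transformer Button Panel object]
  take Button:  [Panel object] + [Button Panel object]
  take Panel:  [Panel object] + [Panel object]
  take object:  [object] + [object]
MRO: TextBox Focusable Container Scrollable Walker Resolver Transformer Button Panel object
Resolver is at position 5; next is Transformer.

Transformer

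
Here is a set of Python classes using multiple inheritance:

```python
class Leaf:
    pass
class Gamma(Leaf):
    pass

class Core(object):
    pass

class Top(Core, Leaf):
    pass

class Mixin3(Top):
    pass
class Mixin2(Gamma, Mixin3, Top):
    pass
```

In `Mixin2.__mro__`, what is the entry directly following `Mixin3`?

Top

L[Mixin2] = Mixin2 + merge(L[Gamma], L[Mixin3], L[Top], [Gamma Mixin3 Top])
  take Gamma:  [Gamma Leaf object] + [Mixin3 Top Core Leaf object] + [Top Core Leaf object] + [Gamma Mixin3 Top]
  take Mixin3:  [Leaf object] + [Mixin3 Top Core Leaf object] + [Top Core Leaf object] + [Mixin3 Top]
  take Top:  [Leaf object] + [Top Core Leaf object] + [Top Core Leaf object] + [Top]
  take Core:  [Leaf object] + [Core Leaf object] + [Core Leaf object]
  take Leaf:  [Leaf object] + [Leaf object] + [Leaf object]
  take object:  [object] + [object] + [object]
MRO: Mixin2 Gamma Mixin3 Top Core Leaf object
Mixin3 is at position 2; next is Top.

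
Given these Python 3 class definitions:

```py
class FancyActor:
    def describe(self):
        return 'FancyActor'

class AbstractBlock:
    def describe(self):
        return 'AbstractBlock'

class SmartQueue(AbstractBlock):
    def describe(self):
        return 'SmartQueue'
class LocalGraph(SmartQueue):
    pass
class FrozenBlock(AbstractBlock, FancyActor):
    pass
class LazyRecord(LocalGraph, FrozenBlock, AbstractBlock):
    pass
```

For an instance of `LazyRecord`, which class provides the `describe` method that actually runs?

L[LazyRecord] = LazyRecord + merge(L[LocalGraph], L[FrozenBlock], L[AbstractBlock], [LocalGraph FrozenBlock AbstractBlock])
  take LocalGraph:  [LocalGraph SmartQueue AbstractBlock object] + [FrozenBlock AbstractBlock FancyActor object] + [AbstractBlock object] + [LocalGraph FrozenBlock AbstractBlock]
  take SmartQueue:  [SmartQueue AbstractBlock object] + [FrozenBlock AbstractBlock FancyActor object] + [AbstractBlock object] + [FrozenBlock AbstractBlock]
  take FrozenBlock:  [AbstractBlock object] + [FrozenBlock AbstractBlock FancyActor object] + [AbstractBlock object] + [FrozenBlock AbstractBlock]
  take AbstractBlock:  [AbstractBlock object] + [AbstractBlock FancyActor object] + [AbstractBlock object] + [AbstractBlock]
  take FancyActor:  [object] + [FancyActor object] + [object]
  take object:  [object] + [object] + [object]
MRO: LazyRecord LocalGraph SmartQueue FrozenBlock AbstractBlock FancyActor object
describe is defined in: AbstractBlock, FancyActor, SmartQueue. First along the MRO is SmartQueue.

SmartQueue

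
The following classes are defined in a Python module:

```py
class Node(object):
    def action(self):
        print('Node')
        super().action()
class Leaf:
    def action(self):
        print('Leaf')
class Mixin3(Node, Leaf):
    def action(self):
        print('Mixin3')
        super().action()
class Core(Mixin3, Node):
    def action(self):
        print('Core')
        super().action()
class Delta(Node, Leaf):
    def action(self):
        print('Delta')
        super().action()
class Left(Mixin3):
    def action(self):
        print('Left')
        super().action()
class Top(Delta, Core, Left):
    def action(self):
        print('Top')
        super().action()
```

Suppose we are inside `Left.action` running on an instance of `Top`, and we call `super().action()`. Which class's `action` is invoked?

Mixin3

L[Top] = Top + merge(L[Delta], L[Core], L[Left], [Delta Core Left])
  take Delta:  [Delta Node Leaf object] + [Core Mixin3 Node Leaf object] + [Left Mixin3 Node Leaf object] + [Delta Core Left]
  take Core:  [Node Leaf object] + [Core Mixin3 Node Leaf object] + [Left Mixin3 Node Leaf object] + [Core Left]
  take Left:  [Node Leaf object] + [Mixin3 Node Leaf object] + [Left Mixin3 Node Leaf object] + [Left]
  take Mixin3:  [Node Leaf object] + [Mixin3 Node Leaf object] + [Mixin3 Node Leaf object]
  take Node:  [Node Leaf object] + [Node Leaf object] + [Node Leaf object]
  take Leaf:  [Leaf object] + [Leaf object] + [Leaf object]
  take object:  [object] + [object] + [object]
MRO: Top Delta Core Left Mixin3 Node Leaf object
super() in Left.action on a Top instance goes to the class after Left in Top's MRO: Mixin3.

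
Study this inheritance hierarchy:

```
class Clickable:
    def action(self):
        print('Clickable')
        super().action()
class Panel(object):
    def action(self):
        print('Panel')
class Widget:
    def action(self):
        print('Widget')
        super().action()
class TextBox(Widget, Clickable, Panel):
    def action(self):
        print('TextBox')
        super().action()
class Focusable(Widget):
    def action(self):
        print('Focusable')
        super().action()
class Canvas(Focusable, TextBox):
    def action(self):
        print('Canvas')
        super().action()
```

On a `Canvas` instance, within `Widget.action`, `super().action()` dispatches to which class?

L[Canvas] = Canvas + merge(L[Focusable], L[TextBox], [Focusable TextBox])
  take Focusable:  [Focusable Widget object] + [TextBox Widget Clickable Panel object] + [Focusable TextBox]
  take TextBox:  [Widget object] + [TextBox Widget Clickable Panel object] + [TextBox]
  take Widget:  [Widget object] + [Widget Clickable Panel object]
  take Clickable:  [object] + [Clickable Panel object]
  take Panel:  [object] + [Panel object]
  take object:  [object] + [object]
MRO: Canvas Focusable TextBox Widget Clickable Panel object
super() in Widget.action on a Canvas instance goes to the class after Widget in Canvas's MRO: Clickable.

Clickable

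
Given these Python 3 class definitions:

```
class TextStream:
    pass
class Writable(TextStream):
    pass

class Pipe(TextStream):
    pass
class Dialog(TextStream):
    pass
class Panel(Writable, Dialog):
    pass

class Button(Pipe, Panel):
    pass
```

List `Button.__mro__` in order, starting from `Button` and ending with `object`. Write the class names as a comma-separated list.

L[Button] = Button + merge(L[Pipe], L[Panel], [Pipe Panel])
  take Pipe:  [Pipe TextStream object] + [Panel Writable Dialog TextStream object] + [Pipe Panel]
  take Panel:  [TextStream object] + [Panel Writable Dialog TextStream object] + [Panel]
  take Writable:  [TextStream object] + [Writable Dialog TextStream object]
  take Dialog:  [TextStream object] + [Dialog TextStream object]
  take TextStream:  [TextStream object] + [TextStream object]
  take object:  [object] + [object]

Button, Pipe, Panel, Writable, Dialog, TextStream, object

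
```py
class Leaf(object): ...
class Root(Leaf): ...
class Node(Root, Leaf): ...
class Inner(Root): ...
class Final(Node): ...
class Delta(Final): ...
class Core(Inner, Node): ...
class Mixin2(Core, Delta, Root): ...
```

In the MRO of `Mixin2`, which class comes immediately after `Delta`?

L[Mixin2] = Mixin2 + merge(L[Core], L[Delta], L[Root], [Core Delta Root])
  take Core:  [Core Inner Node Root Leaf object] + [Delta Final Node Root Leaf object] + [Root Leaf object] + [Core Delta Root]
  take Inner:  [Inner Node Root Leaf object] + [Delta Final Node Root Leaf object] + [Root Leaf object] + [Delta Root]
  take Delta:  [Node Root Leaf object] + [Delta Final Node Root Leaf object] + [Root Leaf object] + [Delta Root]
  take Final:  [Node Root Leaf object] + [Final Node Root Leaf object] + [Root Leaf object] + [Root]
  take Node:  [Node Root Leaf object] + [Node Root Leaf object] + [Root Leaf object] + [Root]
  take Root:  [Root Leaf object] + [Root Leaf object] + [Root Leaf object] + [Root]
  take Leaf:  [Leaf object] + [Leaf object] + [Leaf object]
  take object:  [object] + [object] + [object]
MRO: Mixin2 Core Inner Delta Final Node Root Leaf object
Delta is at position 3; next is Final.

Final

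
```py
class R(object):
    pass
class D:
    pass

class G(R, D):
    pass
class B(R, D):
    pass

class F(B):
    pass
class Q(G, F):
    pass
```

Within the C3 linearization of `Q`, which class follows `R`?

L[Q] = Q + merge(L[G], L[F], [G F])
  take G:  [G R D object] + [F B R D object] + [G F]
  take F:  [R D object] + [F B R D object] + [F]
  take B:  [R D object] + [B R D object]
  take R:  [R D object] + [R D object]
  take D:  [D object] + [D object]
  take object:  [object] + [object]
MRO: Q G F B R D object
R is at position 4; next is D.

D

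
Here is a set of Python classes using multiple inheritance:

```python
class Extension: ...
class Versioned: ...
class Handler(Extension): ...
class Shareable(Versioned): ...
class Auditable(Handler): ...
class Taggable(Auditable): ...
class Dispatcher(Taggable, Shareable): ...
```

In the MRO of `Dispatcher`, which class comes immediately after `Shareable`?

L[Dispatcher] = Dispatcher + merge(L[Taggable], L[Shareable], [Taggable Shareable])
  take Taggable:  [Taggable Auditable Handler Extension object] + [Shareable Versioned object] + [Taggable Shareable]
  take Auditable:  [Auditable Handler Extension object] + [Shareable Versioned object] + [Shareable]
  take Handler:  [Handler Extension object] + [Shareable Versioned object] + [Shareable]
  take Extension:  [Extension object] + [Shareable Versioned object] + [Shareable]
  take Shareable:  [object] + [Shareable Versioned object] + [Shareable]
  take Versioned:  [object] + [Versioned object]
  take object:  [object] + [object]
MRO: Dispatcher Taggable Auditable Handler Extension Shareable Versioned object
Shareable is at position 5; next is Versioned.

Versioned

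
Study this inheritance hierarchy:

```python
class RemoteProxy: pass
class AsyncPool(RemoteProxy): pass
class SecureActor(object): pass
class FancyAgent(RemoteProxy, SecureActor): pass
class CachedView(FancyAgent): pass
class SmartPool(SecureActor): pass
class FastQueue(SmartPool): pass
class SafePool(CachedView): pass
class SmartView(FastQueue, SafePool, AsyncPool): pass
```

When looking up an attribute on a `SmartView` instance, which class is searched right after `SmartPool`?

L[SmartView] = SmartView + merge(L[FastQueue], L[SafePool], L[AsyncPool], [FastQueue SafePool AsyncPool])
  take FastQueue:  [FastQueue SmartPool SecureActor object] + [SafePool CachedView FancyAgent RemoteProxy SecureActor object] + [AsyncPool RemoteProxy object] + [FastQueue SafePool AsyncPool]
  take SmartPool:  [SmartPool SecureActor object] + [SafePool CachedView FancyAgent RemoteProxy SecureActor object] + [AsyncPool RemoteProxy object] + [SafePool AsyncPool]
  take SafePool:  [SecureActor object] + [SafePool CachedView FancyAgent RemoteProxy SecureActor object] + [AsyncPool RemoteProxy object] + [SafePool AsyncPool]
  take CachedView:  [SecureActor object] + [CachedView FancyAgent RemoteProxy SecureActor object] + [AsyncPool RemoteProxy object] + [AsyncPool]
  take FancyAgent:  [SecureActor object] + [FancyAgent RemoteProxy SecureActor object] + [AsyncPool RemoteProxy object] + [AsyncPool]
  take AsyncPool:  [SecureActor object] + [RemoteProxy SecureActor object] + [AsyncPool RemoteProxy object] + [AsyncPool]
  take RemoteProxy:  [SecureActor object] + [RemoteProxy SecureActor object] + [RemoteProxy object]
  take SecureActor:  [SecureActor object] + [SecureActor object] + [object]
  take object:  [object] + [object] + [object]
MRO: SmartView FastQueue SmartPool SafePool CachedView FancyAgent AsyncPool RemoteProxy SecureActor object
SmartPool is at position 2; next is SafePool.

SafePool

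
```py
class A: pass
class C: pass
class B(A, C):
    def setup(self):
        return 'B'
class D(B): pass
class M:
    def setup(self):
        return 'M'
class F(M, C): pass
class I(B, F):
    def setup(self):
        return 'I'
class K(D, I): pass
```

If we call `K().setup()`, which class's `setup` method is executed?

I

L[K] = K + merge(L[D], L[I], [D I])
  take D:  [D B A C object] + [I B A F M C object] + [D I]
  take I:  [B A C object] + [I B A F M C object] + [I]
  take B:  [B A C object] + [B A F M C object]
  take A:  [A C object] + [A F M C object]
  take F:  [C object] + [F M C object]
  take M:  [C object] + [M C object]
  take C:  [C object] + [C object]
  take object:  [object] + [object]
MRO: K D I B A F M C object
setup is defined in: B, I, M. First along the MRO is I.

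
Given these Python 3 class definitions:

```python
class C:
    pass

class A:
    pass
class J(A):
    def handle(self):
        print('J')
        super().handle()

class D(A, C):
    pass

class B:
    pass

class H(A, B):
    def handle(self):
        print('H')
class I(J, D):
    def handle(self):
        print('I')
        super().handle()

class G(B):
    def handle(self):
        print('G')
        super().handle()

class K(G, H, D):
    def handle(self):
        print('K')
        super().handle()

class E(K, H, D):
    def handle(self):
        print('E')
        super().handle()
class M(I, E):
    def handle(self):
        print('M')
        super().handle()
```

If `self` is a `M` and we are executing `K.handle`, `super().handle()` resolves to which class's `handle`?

L[M] = M + merge(L[I], L[E], [I E])
  take I:  [I J D A C object] + [E K G H D A B C object] + [I E]
  take J:  [J D A C object] + [E K G H D A B C object] + [E]
  take E:  [D A C object] + [E K G H D A B C object] + [E]
  take K:  [D A C object] + [K G H D A B C object]
  take G:  [D A C object] + [G H D A B C object]
  take H:  [D A C object] + [H D A B C object]
  take D:  [D A C object] + [D A B C object]
  take A:  [A C object] + [A B C object]
  take B:  [C object] + [B C object]
  take C:  [C object] + [C object]
  take object:  [object] + [object]
MRO: M I J E K G H D A B C object
super() in K.handle on a M instance goes to the class after K in M's MRO: G.

G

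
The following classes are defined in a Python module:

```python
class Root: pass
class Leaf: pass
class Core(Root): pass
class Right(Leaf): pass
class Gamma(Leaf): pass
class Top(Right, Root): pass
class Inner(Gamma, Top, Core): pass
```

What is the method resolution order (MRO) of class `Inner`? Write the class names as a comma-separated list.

Inner, Gamma, Top, Right, Leaf, Core, Root, object

L[Inner] = Inner + merge(L[Gamma], L[Top], L[Core], [Gamma Top Core])
  take Gamma:  [Gamma Leaf object] + [Top Right Leaf Root object] + [Core Root object] + [Gamma Top Core]
  take Top:  [Leaf object] + [Top Right Leaf Root object] + [Core Root object] + [Top Core]
  take Right:  [Leaf object] + [Right Leaf Root object] + [Core Root object] + [Core]
  take Leaf:  [Leaf object] + [Leaf Root object] + [Core Root object] + [Core]
  take Core:  [object] + [Root object] + [Core Root object] + [Core]
  take Root:  [object] + [Root object] + [Root object]
  take object:  [object] + [object] + [object]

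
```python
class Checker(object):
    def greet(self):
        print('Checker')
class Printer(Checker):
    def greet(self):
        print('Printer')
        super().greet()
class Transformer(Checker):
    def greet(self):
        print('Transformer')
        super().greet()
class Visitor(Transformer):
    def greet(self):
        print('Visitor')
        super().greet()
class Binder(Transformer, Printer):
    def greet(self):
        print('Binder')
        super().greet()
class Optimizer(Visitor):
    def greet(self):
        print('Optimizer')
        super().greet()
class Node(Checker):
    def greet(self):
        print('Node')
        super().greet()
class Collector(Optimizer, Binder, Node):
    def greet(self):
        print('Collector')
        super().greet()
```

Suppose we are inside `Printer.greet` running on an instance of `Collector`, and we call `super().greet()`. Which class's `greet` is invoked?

Node

L[Collector] = Collector + merge(L[Optimizer], L[Binder], L[Node], [Optimizer Binder Node])
  take Optimizer:  [Optimizer Visitor Transformer Checker object] + [Binder Transformer Printer Checker object] + [Node Checker object] + [Optimizer Binder Node]
  take Visitor:  [Visitor Transformer Checker object] + [Binder Transformer Printer Checker object] + [Node Checker object] + [Binder Node]
  take Binder:  [Transformer Checker object] + [Binder Transformer Printer Checker object] + [Node Checker object] + [Binder Node]
  take Transformer:  [Transformer Checker object] + [Transformer Printer Checker object] + [Node Checker object] + [Node]
  take Printer:  [Checker object] + [Printer Checker object] + [Node Checker object] + [Node]
  take Node:  [Checker object] + [Checker object] + [Node Checker object] + [Node]
  take Checker:  [Checker object] + [Checker object] + [Checker object]
  take object:  [object] + [object] + [object]
MRO: Collector Optimizer Visitor Binder Transformer Printer Node Checker object
super() in Printer.greet on a Collector instance goes to the class after Printer in Collector's MRO: Node.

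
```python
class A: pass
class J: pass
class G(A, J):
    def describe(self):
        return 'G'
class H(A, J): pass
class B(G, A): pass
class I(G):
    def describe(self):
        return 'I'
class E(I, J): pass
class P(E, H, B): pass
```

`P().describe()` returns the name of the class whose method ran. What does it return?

L[P] = P + merge(L[E], L[H], L[B], [E H B])
  take E:  [E I G A J object] + [H A J object] + [B G A J object] + [E H B]
  take I:  [I G A J object] + [H A J object] + [B G A J object] + [H B]
  take H:  [G A J object] + [H A J object] + [B G A J object] + [H B]
  take B:  [G A J object] + [A J object] + [B G A J object] + [B]
  take G:  [G A J object] + [A J object] + [G A J object]
  take A:  [A J object] + [A J object] + [A J object]
  take J:  [J object] + [J object] + [J object]
  take object:  [object] + [object] + [object]
MRO: P E I H B G A J object
describe is defined in: G, I. First along the MRO is I.

I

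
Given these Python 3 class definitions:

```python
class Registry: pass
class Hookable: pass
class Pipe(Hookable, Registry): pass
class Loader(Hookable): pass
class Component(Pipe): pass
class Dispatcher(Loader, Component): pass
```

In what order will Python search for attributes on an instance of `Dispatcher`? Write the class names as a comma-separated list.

L[Dispatcher] = Dispatcher + merge(L[Loader], L[Component], [Loader Component])
  take Loader:  [Loader Hookable object] + [Component Pipe Hookable Registry object] + [Loader Component]
  take Component:  [Hookable object] + [Component Pipe Hookable Registry object] + [Component]
  take Pipe:  [Hookable object] + [Pipe Hookable Registry object]
  take Hookable:  [Hookable object] + [Hookable Registry object]
  take Registry:  [object] + [Registry object]
  take object:  [object] + [object]

Dispatcher, Loader, Component, Pipe, Hookable, Registry, object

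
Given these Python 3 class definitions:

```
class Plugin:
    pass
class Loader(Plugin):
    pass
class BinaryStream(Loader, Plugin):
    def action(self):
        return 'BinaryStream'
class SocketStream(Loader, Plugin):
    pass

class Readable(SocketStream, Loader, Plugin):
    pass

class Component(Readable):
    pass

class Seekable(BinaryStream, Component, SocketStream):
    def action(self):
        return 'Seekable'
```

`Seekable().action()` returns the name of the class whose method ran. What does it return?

Seekable

L[Seekable] = Seekable + merge(L[BinaryStream], L[Component], L[SocketStream], [BinaryStream Component SocketStream])
  take BinaryStream:  [BinaryStream Loader Plugin object] + [Component Readable SocketStream Loader Plugin object] + [SocketStream Loader Plugin object] + [BinaryStream Component SocketStream]
  take Component:  [Loader Plugin object] + [Component Readable SocketStream Loader Plugin object] + [SocketStream Loader Plugin object] + [Component SocketStream]
  take Readable:  [Loader Plugin object] + [Readable SocketStream Loader Plugin object] + [SocketStream Loader Plugin object] + [SocketStream]
  take SocketStream:  [Loader Plugin object] + [SocketStream Loader Plugin object] + [SocketStream Loader Plugin object] + [SocketStream]
  take Loader:  [Loader Plugin object] + [Loader Plugin object] + [Loader Plugin object]
  take Plugin:  [Plugin object] + [Plugin object] + [Plugin object]
  take object:  [object] + [object] + [object]
MRO: Seekable BinaryStream Component Readable SocketStream Loader Plugin object
action is defined in: BinaryStream, Seekable. First along the MRO is Seekable.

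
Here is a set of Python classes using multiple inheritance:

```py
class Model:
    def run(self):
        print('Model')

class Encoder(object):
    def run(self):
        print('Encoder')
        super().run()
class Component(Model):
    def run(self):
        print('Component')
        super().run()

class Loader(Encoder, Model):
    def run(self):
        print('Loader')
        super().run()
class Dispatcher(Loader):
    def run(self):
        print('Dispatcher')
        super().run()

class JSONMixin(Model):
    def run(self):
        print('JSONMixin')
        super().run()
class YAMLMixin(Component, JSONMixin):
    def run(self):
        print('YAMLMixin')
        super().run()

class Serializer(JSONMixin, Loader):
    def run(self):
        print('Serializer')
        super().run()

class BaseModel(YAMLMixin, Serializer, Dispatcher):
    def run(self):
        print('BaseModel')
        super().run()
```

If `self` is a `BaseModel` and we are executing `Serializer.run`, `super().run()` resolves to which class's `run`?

JSONMixin

L[BaseModel] = BaseModel + merge(L[YAMLMixin], L[Serializer], L[Dispatcher], [YAMLMixin Serializer Dispatcher])
  take YAMLMixin:  [YAMLMixin Component JSONMixin Model object] + [Serializer JSONMixin Loader Encoder Model object] + [Dispatcher Loader Encoder Model object] + [YAMLMixin Serializer Dispatcher]
  take Component:  [Component JSONMixin Model object] + [Serializer JSONMixin Loader Encoder Model object] + [Dispatcher Loader Encoder Model object] + [Serializer Dispatcher]
  take Serializer:  [JSONMixin Model object] + [Serializer JSONMixin Loader Encoder Model object] + [Dispatcher Loader Encoder Model object] + [Serializer Dispatcher]
  take JSONMixin:  [JSONMixin Model object] + [JSONMixin Loader Encoder Model object] + [Dispatcher Loader Encoder Model object] + [Dispatcher]
  take Dispatcher:  [Model object] + [Loader Encoder Model object] + [Dispatcher Loader Encoder Model object] + [Dispatcher]
  take Loader:  [Model object] + [Loader Encoder Model object] + [Loader Encoder Model object]
  take Encoder:  [Model object] + [Encoder Model object] + [Encoder Model object]
  take Model:  [Model object] + [Model object] + [Model object]
  take object:  [object] + [object] + [object]
MRO: BaseModel YAMLMixin Component Serializer JSONMixin Dispatcher Loader Encoder Model object
super() in Serializer.run on a BaseModel instance goes to the class after Serializer in BaseModel's MRO: JSONMixin.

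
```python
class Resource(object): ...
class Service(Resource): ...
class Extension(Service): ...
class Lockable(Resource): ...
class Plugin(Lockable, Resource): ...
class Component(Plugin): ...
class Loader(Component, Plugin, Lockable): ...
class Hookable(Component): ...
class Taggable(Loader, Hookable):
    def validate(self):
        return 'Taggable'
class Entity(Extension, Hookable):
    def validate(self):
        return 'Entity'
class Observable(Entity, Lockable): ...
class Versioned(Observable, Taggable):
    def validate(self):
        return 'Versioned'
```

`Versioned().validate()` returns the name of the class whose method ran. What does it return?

Versioned

L[Versioned] = Versioned + merge(L[Observable], L[Taggable], [Observable Taggable])
  take Observable:  [Observable Entity Extension Service Hookable Component Plugin Lockable Resource object] + [Taggable Loader Hookable Component Plugin Lockable Resource object] + [Observable Taggable]
  take Entity:  [Entity Extension Service Hookable Component Plugin Lockable Resource object] + [Taggable Loader Hookable Component Plugin Lockable Resource object] + [Taggable]
  take Extension:  [Extension Service Hookable Component Plugin Lockable Resource object] + [Taggable Loader Hookable Component Plugin Lockable Resource object] + [Taggable]
  take Service:  [Service Hookable Component Plugin Lockable Resource object] + [Taggable Loader Hookable Component Plugin Lockable Resource object] + [Taggable]
  take Taggable:  [Hookable Component Plugin Lockable Resource object] + [Taggable Loader Hookable Component Plugin Lockable Resource object] + [Taggable]
  take Loader:  [Hookable Component Plugin Lockable Resource object] + [Loader Hookable Component Plugin Lockable Resource object]
  take Hookable:  [Hookable Component Plugin Lockable Resource object] + [Hookable Component Plugin Lockable Resource object]
  take Component:  [Component Plugin Lockable Resource object] + [Component Plugin Lockable Resource object]
  take Plugin:  [Plugin Lockable Resource object] + [Plugin Lockable Resource object]
  take Lockable:  [Lockable Resource object] + [Lockable Resource object]
  take Resource:  [Resource object] + [Resource object]
  take object:  [object] + [object]
MRO: Versioned Observable Entity Extension Service Taggable Loader Hookable Component Plugin Lockable Resource object
validate is defined in: Entity, Taggable, Versioned. First along the MRO is Versioned.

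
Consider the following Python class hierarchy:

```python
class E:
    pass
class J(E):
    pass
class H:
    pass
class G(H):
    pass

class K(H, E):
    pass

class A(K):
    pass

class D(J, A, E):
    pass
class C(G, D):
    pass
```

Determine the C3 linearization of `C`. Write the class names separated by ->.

C -> G -> D -> J -> A -> K -> H -> E -> object

L[C] = C + merge(L[G], L[D], [G D])
  take G:  [G H object] + [D J A K H E object] + [G D]
  take D:  [H object] + [D J A K H E object] + [D]
  take J:  [H object] + [J A K H E object]
  take A:  [H object] + [A K H E object]
  take K:  [H object] + [K H E object]
  take H:  [H object] + [H E object]
  take E:  [object] + [E object]
  take object:  [object] + [object]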